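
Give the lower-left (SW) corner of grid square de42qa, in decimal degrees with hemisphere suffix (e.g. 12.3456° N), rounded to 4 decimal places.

Field D=3, E=4: +3·20° lon, +4·10° lat → SW at lon -120°, lat -50°.
Square 4, 2: +4·2° lon, +2·1° lat → SW at lon -112°, lat -48°.
Subsquare q=16, a=0: +16·0.0833333° lon, +0·0.0416667° lat → SW at lon -110.667°, lat -48°.
latitude 48.0000° S, longitude 110.6667° W.

48.0000° S, 110.6667° W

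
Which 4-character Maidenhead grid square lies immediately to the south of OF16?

OF15

Latitude square 6; −1 → 5.
The longitude characters are unchanged.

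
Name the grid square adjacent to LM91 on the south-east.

Longitude square 9; +1 → 10, wraps to 0, carry into field.
Longitude field L = 11; +1 → 12 = M.
Latitude square 1; −1 → 0.

MM00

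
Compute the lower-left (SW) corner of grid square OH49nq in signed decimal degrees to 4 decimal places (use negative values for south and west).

Field O=14, H=7: +14·20° lon, +7·10° lat → SW at lon 100°, lat -20°.
Square 4, 9: +4·2° lon, +9·1° lat → SW at lon 108°, lat -11°.
Subsquare n=13, q=16: +13·0.0833333° lon, +16·0.0416667° lat → SW at lon 109.083°, lat -10.3333°.
latitude -10.3333, longitude 109.0833.

-10.3333, 109.0833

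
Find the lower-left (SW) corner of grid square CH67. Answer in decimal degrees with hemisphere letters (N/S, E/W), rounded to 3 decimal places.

Field C=2, H=7: +2·20° lon, +7·10° lat → SW at lon -140°, lat -20°.
Square 6, 7: +6·2° lon, +7·1° lat → SW at lon -128°, lat -13°.
latitude 13.000° S, longitude 128.000° W.

13.000° S, 128.000° W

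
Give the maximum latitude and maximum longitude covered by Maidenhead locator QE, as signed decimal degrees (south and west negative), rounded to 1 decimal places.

-40.0, 160.0

Field Q=16, E=4: +16·20° lon, +4·10° lat → SW at lon 140°, lat -50°.
Cell spans 20° lon × 10° lat. NE corner is SW corner plus one full cell.
latitude -40.0, longitude 160.0.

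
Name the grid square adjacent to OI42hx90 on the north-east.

OI42ix01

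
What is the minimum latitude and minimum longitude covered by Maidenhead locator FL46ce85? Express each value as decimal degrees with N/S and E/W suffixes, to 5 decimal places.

26.18750° N, 71.76667° W

Field F=5, L=11: +5·20° lon, +11·10° lat → SW at lon -80°, lat 20°.
Square 4, 6: +4·2° lon, +6·1° lat → SW at lon -72°, lat 26°.
Subsquare c=2, e=4: +2·0.0833333° lon, +4·0.0416667° lat → SW at lon -71.8333°, lat 26.1667°.
Extended square 8, 5: +8·0.00833333° lon, +5·0.00416667° lat → SW at lon -71.7667°, lat 26.1875°.
latitude 26.18750° N, longitude 71.76667° W.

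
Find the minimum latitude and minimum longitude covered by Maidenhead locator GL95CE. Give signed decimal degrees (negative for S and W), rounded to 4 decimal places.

25.1667, -41.8333

Field G=6, L=11: +6·20° lon, +11·10° lat → SW at lon -60°, lat 20°.
Square 9, 5: +9·2° lon, +5·1° lat → SW at lon -42°, lat 25°.
Subsquare c=2, e=4: +2·0.0833333° lon, +4·0.0416667° lat → SW at lon -41.8333°, lat 25.1667°.
latitude 25.1667, longitude -41.8333.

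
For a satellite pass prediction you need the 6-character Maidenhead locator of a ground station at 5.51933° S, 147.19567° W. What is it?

BI64jl

Shift to the Maidenhead origin (180°W, 90°S): lon 32.8043, lat 84.4807.
Field (20°×10°, letters A–R): 32.8043/20 → 1 → B, 84.4807/10 → 8 → I; chars BI.
Square (2°×1°, digits 0–9): 12.8043/2 → 6, 4.4807/1 → 4; chars 64.
Subsquare (5′×2.5′, letters a–x): 0.8043/0.0833333 → 9 → j, 0.4807/0.0416667 → 11 → l; chars jl.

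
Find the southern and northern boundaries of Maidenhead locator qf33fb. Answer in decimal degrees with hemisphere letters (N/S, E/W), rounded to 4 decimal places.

36.9583° S, 36.9167° S

Field Q=16, F=5: +16·20° lon, +5·10° lat → SW at lon 140°, lat -40°.
Square 3, 3: +3·2° lon, +3·1° lat → SW at lon 146°, lat -37°.
Subsquare f=5, b=1: +5·0.0833333° lon, +1·0.0416667° lat → SW at lon 146.417°, lat -36.9583°.
Cell spans 0.0833333° lon × 0.0416667° lat.
south 36.9583° S, north 36.9167° S.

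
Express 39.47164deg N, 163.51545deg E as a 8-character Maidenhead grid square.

RM19sl13

Shift to the Maidenhead origin (180°W, 90°S): lon 343.51545, lat 129.47164.
Field: lon ⌊343.51545/20⌋ = 17 → R; lat ⌊129.47164/10⌋ = 12 → M.
Square: lon ⌊3.51545/2⌋ = 1; lat ⌊9.47164/1⌋ = 9.
Subsquare: lon ⌊1.51545/0.0833333⌋ = 18 → s; lat ⌊0.47164/0.0416667⌋ = 11 → l.
Extended square: lon ⌊0.01545/0.00833333⌋ = 1; lat ⌊0.01331/0.00416667⌋ = 3.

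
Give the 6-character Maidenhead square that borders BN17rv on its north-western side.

Longitude subsquare r = 17; −1 → 16 = q.
Latitude subsquare v = 21; +1 → 22 = w.

BN17qw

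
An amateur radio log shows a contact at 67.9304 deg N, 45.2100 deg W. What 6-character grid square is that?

Add 180° to longitude and 90° to latitude: 134.7900, 157.9304.
Field: 134.7900/20 → 6 → G, 157.9304/10 → 15 → P; chars GP.
Square: 14.7900/2 → 7, 7.9304/1 → 7; chars 77.
Subsquare: 0.7900/0.0833333 → 9 → j, 0.9304/0.0416667 → 22 → w; chars jw.

GP77jw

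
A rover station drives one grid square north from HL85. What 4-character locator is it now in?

HL86

Latitude square 5; +1 → 6.
The longitude characters are unchanged.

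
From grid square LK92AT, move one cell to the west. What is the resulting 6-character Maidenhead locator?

LK82xt

Longitude subsquare a = 0; −1 → -1, wraps to 23 = x, carry into square.
Longitude square 9; −1 → 8.
The latitude characters are unchanged.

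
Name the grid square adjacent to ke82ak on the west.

KE72xk

Longitude subsquare a = 0; −1 → -1, wraps to 23 = x, carry into square.
Longitude square 8; −1 → 7.
The latitude characters are unchanged.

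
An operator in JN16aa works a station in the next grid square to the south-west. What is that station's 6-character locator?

Longitude subsquare a = 0; −1 → -1, wraps to 23 = x, carry into square.
Longitude square 1; −1 → 0.
Latitude subsquare a = 0; −1 → -1, wraps to 23 = x, carry into square.
Latitude square 6; −1 → 5.

JN05xx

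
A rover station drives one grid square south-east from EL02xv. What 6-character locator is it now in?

EL12au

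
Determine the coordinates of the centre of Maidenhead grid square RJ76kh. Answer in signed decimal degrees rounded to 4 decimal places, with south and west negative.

Field R=17, J=9: +17·20° lon, +9·10° lat → SW at lon 160°, lat 0°.
Square 7, 6: +7·2° lon, +6·1° lat → SW at lon 174°, lat 6°.
Subsquare k=10, h=7: +10·0.0833333° lon, +7·0.0416667° lat → SW at lon 174.833°, lat 6.29167°.
Cell spans 0.0833333° lon × 0.0416667° lat. Centre is SW corner plus half of each.
latitude 6.3125, longitude 174.8750.

6.3125, 174.8750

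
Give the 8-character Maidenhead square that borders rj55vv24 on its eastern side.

Longitude extended square 2; +1 → 3.
The latitude characters are unchanged.

RJ55vv34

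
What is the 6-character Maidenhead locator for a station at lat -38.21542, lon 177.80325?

RF81vs

Offset from 180°W / 90°S: lon 357.8032°, lat 51.7846°.
Field: lon ⌊357.8032/20⌋ = 17 → R; lat ⌊51.7846/10⌋ = 5 → F.
Square: lon ⌊17.8032/2⌋ = 8; lat ⌊1.7846/1⌋ = 1.
Subsquare: lon ⌊1.8032/0.0833333⌋ = 21 → v; lat ⌊0.7846/0.0416667⌋ = 18 → s.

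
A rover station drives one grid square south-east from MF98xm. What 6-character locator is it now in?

NF08al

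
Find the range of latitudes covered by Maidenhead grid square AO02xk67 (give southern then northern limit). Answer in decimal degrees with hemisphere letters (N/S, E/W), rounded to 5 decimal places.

52.44583° N, 52.45000° N

Field A=0, O=14: +0·20° lon, +14·10° lat → SW at lon -180°, lat 50°.
Square 0, 2: +0·2° lon, +2·1° lat → SW at lon -180°, lat 52°.
Subsquare x=23, k=10: +23·0.0833333° lon, +10·0.0416667° lat → SW at lon -178.083°, lat 52.4167°.
Extended square 6, 7: +6·0.00833333° lon, +7·0.00416667° lat → SW at lon -178.033°, lat 52.4458°.
Cell spans 0.00833333° lon × 0.00416667° lat.
south 52.44583° N, north 52.45000° N.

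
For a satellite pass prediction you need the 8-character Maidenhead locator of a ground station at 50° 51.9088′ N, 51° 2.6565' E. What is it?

LO50mu57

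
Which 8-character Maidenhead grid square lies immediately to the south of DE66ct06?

DE66ct05

Latitude extended square 6; −1 → 5.
The longitude characters are unchanged.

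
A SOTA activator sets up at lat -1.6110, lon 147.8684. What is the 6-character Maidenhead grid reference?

Shift to the Maidenhead origin (180°W, 90°S): lon 327.8684, lat 88.3890.
Field (20°×10°, letters A–R): 327.8684/20 → 16 → Q, 88.3890/10 → 8 → I; chars QI.
Square (2°×1°, digits 0–9): 7.8684/2 → 3, 8.3890/1 → 8; chars 38.
Subsquare (5′×2.5′, letters a–x): 1.8684/0.0833333 → 22 → w, 0.3890/0.0416667 → 9 → j; chars wj.

QI38wj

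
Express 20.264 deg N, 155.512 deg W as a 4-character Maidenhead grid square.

BL20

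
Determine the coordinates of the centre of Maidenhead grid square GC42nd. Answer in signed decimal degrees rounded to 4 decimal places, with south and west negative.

Field G=6, C=2: +6·20° lon, +2·10° lat → SW at lon -60°, lat -70°.
Square 4, 2: +4·2° lon, +2·1° lat → SW at lon -52°, lat -68°.
Subsquare n=13, d=3: +13·0.0833333° lon, +3·0.0416667° lat → SW at lon -50.9167°, lat -67.875°.
Cell spans 0.0833333° lon × 0.0416667° lat. Centre is SW corner plus half of each.
latitude -67.8542, longitude -50.8750.

-67.8542, -50.8750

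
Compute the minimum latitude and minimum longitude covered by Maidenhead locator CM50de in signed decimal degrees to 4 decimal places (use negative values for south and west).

30.1667, -129.7500

Field C=2, M=12: +2·20° lon, +12·10° lat → SW at lon -140°, lat 30°.
Square 5, 0: +5·2° lon, +0·1° lat → SW at lon -130°, lat 30°.
Subsquare d=3, e=4: +3·0.0833333° lon, +4·0.0416667° lat → SW at lon -129.75°, lat 30.1667°.
latitude 30.1667, longitude -129.7500.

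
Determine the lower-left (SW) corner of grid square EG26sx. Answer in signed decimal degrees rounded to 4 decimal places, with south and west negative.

-23.0417, -94.5000

Field E=4, G=6: +4·20° lon, +6·10° lat → SW at lon -100°, lat -30°.
Square 2, 6: +2·2° lon, +6·1° lat → SW at lon -96°, lat -24°.
Subsquare s=18, x=23: +18·0.0833333° lon, +23·0.0416667° lat → SW at lon -94.5°, lat -23.0417°.
latitude -23.0417, longitude -94.5000.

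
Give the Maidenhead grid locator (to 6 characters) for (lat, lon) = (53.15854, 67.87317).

Offset from 180°W / 90°S: lon 247.8732°, lat 143.1585°.
Field (20°×10°, letters A–R): lon ⌊247.8732/20⌋ = 12 → M; lat ⌊143.1585/10⌋ = 14 → O.
Square (2°×1°, digits 0–9): lon ⌊7.8732/2⌋ = 3; lat ⌊3.1585/1⌋ = 3.
Subsquare (5′×2.5′, letters a–x): lon ⌊1.8732/0.0833333⌋ = 22 → w; lat ⌊0.1585/0.0416667⌋ = 3 → d.

MO33wd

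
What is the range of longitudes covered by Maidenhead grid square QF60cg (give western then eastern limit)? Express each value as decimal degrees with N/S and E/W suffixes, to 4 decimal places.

152.1667° E, 152.2500° E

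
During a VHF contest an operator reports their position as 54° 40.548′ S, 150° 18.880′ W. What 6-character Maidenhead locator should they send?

BD45uh

Offset from 180°W / 90°S: lon 29.6853°, lat 35.3242°.
Field (20°×10°, letters A–R): 29.6853/20 → 1 → B, 35.3242/10 → 3 → D; chars BD.
Square (2°×1°, digits 0–9): 9.6853/2 → 4, 5.3242/1 → 5; chars 45.
Subsquare (5′×2.5′, letters a–x): 1.6853/0.0833333 → 20 → u, 0.3242/0.0416667 → 7 → h; chars uh.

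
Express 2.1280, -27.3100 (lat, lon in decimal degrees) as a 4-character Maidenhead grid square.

HJ62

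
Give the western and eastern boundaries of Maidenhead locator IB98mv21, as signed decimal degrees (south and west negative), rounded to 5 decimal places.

Field I=8, B=1: +8·20° lon, +1·10° lat → SW at lon -20°, lat -80°.
Square 9, 8: +9·2° lon, +8·1° lat → SW at lon -2°, lat -72°.
Subsquare m=12, v=21: +12·0.0833333° lon, +21·0.0416667° lat → SW at lon -1°, lat -71.125°.
Extended square 2, 1: +2·0.00833333° lon, +1·0.00416667° lat → SW at lon -0.983333°, lat -71.1208°.
Cell spans 0.00833333° lon × 0.00416667° lat.
west -0.98333, east -0.97500.

-0.98333, -0.97500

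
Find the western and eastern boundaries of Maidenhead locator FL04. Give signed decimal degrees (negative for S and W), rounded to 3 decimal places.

-80.000, -78.000

Field F=5, L=11: +5·20° lon, +11·10° lat → SW at lon -80°, lat 20°.
Square 0, 4: +0·2° lon, +4·1° lat → SW at lon -80°, lat 24°.
Cell spans 2° lon × 1° lat.
west -80.000, east -78.000.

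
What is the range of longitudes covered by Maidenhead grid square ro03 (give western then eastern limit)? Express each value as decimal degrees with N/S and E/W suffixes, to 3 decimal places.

Field R=17, O=14: +17·20° lon, +14·10° lat → SW at lon 160°, lat 50°.
Square 0, 3: +0·2° lon, +3·1° lat → SW at lon 160°, lat 53°.
Cell spans 2° lon × 1° lat.
west 160.000° E, east 162.000° E.

160.000° E, 162.000° E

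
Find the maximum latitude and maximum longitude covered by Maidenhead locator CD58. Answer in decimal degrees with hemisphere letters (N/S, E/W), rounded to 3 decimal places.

Field C=2, D=3: +2·20° lon, +3·10° lat → SW at lon -140°, lat -60°.
Square 5, 8: +5·2° lon, +8·1° lat → SW at lon -130°, lat -52°.
Cell spans 2° lon × 1° lat. NE corner is SW corner plus one full cell.
latitude 51.000° S, longitude 128.000° W.

51.000° S, 128.000° W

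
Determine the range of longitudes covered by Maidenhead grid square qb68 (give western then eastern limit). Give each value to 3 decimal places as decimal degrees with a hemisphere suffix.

Field Q=16, B=1: +16·20° lon, +1·10° lat → SW at lon 140°, lat -80°.
Square 6, 8: +6·2° lon, +8·1° lat → SW at lon 152°, lat -72°.
Cell spans 2° lon × 1° lat.
west 152.000° E, east 154.000° E.

152.000° E, 154.000° E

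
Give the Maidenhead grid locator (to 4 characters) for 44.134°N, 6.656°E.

Shift to the Maidenhead origin (180°W, 90°S): lon 186.66, lat 134.13.
Field (20°×10°, letters A–R): lon ⌊186.66/20⌋ = 9 → J; lat ⌊134.13/10⌋ = 13 → N.
Square (2°×1°, digits 0–9): lon ⌊6.66/2⌋ = 3; lat ⌊4.13/1⌋ = 4.

JN34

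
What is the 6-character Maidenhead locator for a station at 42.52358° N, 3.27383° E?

JN12pm

Add 180° to longitude and 90° to latitude: 183.2738, 132.5236.
Field: 183.2738/20 → 9 → J, 132.5236/10 → 13 → N; chars JN.
Square: 3.2738/2 → 1, 2.5236/1 → 2; chars 12.
Subsquare: 1.2738/0.0833333 → 15 → p, 0.5236/0.0416667 → 12 → m; chars pm.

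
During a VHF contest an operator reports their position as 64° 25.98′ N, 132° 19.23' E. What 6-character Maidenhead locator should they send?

Add 180° to longitude and 90° to latitude: 312.3205, 154.4330.
Field: lon ⌊312.3205/20⌋ = 15 → P; lat ⌊154.4330/10⌋ = 15 → P.
Square: lon ⌊12.3205/2⌋ = 6; lat ⌊4.4330/1⌋ = 4.
Subsquare: lon ⌊0.3205/0.0833333⌋ = 3 → d; lat ⌊0.4330/0.0416667⌋ = 10 → k.

PP64dk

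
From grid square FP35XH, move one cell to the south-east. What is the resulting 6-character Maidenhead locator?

Longitude subsquare x = 23; +1 → 24, wraps to 0 = a, carry into square.
Longitude square 3; +1 → 4.
Latitude subsquare h = 7; −1 → 6 = g.

FP45ag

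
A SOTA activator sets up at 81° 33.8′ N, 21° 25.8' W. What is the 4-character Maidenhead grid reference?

HR91

Shift to the Maidenhead origin (180°W, 90°S): lon 158.57, lat 171.56.
Field (20°×10°, letters A–R): 158.57/20 → 7 → H, 171.56/10 → 17 → R; chars HR.
Square (2°×1°, digits 0–9): 18.57/2 → 9, 1.56/1 → 1; chars 91.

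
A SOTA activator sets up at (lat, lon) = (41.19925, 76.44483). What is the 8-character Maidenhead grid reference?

MN81fe37

Offset from 180°W / 90°S: lon 256.44483°, lat 131.19925°.
Field: 256.44483/20 → 12 → M, 131.19925/10 → 13 → N; chars MN.
Square: 16.44483/2 → 8, 1.19925/1 → 1; chars 81.
Subsquare: 0.44483/0.0833333 → 5 → f, 0.19925/0.0416667 → 4 → e; chars fe.
Extended square: 0.02816/0.00833333 → 3, 0.03258/0.00416667 → 7; chars 37.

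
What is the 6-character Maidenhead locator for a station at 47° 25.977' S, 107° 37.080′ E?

OE32tn

Add 180° to longitude and 90° to latitude: 287.6180, 42.5671.
Field (20°×10°, letters A–R): 287.6180/20 → 14 → O, 42.5671/10 → 4 → E; chars OE.
Square (2°×1°, digits 0–9): 7.6180/2 → 3, 2.5671/1 → 2; chars 32.
Subsquare (5′×2.5′, letters a–x): 1.6180/0.0833333 → 19 → t, 0.5671/0.0416667 → 13 → n; chars tn.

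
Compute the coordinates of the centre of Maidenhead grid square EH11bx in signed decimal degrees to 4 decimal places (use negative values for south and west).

Field E=4, H=7: +4·20° lon, +7·10° lat → SW at lon -100°, lat -20°.
Square 1, 1: +1·2° lon, +1·1° lat → SW at lon -98°, lat -19°.
Subsquare b=1, x=23: +1·0.0833333° lon, +23·0.0416667° lat → SW at lon -97.9167°, lat -18.0417°.
Cell spans 0.0833333° lon × 0.0416667° lat. Centre is SW corner plus half of each.
latitude -18.0208, longitude -97.8750.

-18.0208, -97.8750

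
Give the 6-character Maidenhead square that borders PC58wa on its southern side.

PC57wx

Latitude subsquare a = 0; −1 → -1, wraps to 23 = x, carry into square.
Latitude square 8; −1 → 7.
The longitude characters are unchanged.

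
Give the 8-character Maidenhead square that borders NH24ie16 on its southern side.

Latitude extended square 6; −1 → 5.
The longitude characters are unchanged.

NH24ie15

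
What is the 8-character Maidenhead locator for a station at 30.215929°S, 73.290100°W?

FF39is58

Offset from 180°W / 90°S: lon 106.70990°, lat 59.78407°.
Field: lon ⌊106.70990/20⌋ = 5 → F; lat ⌊59.78407/10⌋ = 5 → F.
Square: lon ⌊6.70990/2⌋ = 3; lat ⌊9.78407/1⌋ = 9.
Subsquare: lon ⌊0.70990/0.0833333⌋ = 8 → i; lat ⌊0.78407/0.0416667⌋ = 18 → s.
Extended square: lon ⌊0.04323/0.00833333⌋ = 5; lat ⌊0.03407/0.00416667⌋ = 8.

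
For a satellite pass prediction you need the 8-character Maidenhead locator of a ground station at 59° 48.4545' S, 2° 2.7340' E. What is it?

Add 180° to longitude and 90° to latitude: 182.04557, 30.19243.
Field: 182.04557/20 → 9 → J, 30.19243/10 → 3 → D; chars JD.
Square: 2.04557/2 → 1, 0.19243/1 → 0; chars 10.
Subsquare: 0.04557/0.0833333 → 0 → a, 0.19243/0.0416667 → 4 → e; chars ae.
Extended square: 0.04557/0.00833333 → 5, 0.02576/0.00416667 → 6; chars 56.

JD10ae56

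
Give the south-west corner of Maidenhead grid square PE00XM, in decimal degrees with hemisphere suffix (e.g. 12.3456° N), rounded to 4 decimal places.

49.5000° S, 121.9167° E

Field P=15, E=4: +15·20° lon, +4·10° lat → SW at lon 120°, lat -50°.
Square 0, 0: +0·2° lon, +0·1° lat → SW at lon 120°, lat -50°.
Subsquare x=23, m=12: +23·0.0833333° lon, +12·0.0416667° lat → SW at lon 121.917°, lat -49.5°.
latitude 49.5000° S, longitude 121.9167° E.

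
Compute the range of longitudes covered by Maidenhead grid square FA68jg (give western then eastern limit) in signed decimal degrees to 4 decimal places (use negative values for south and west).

Field F=5, A=0: +5·20° lon, +0·10° lat → SW at lon -80°, lat -90°.
Square 6, 8: +6·2° lon, +8·1° lat → SW at lon -68°, lat -82°.
Subsquare j=9, g=6: +9·0.0833333° lon, +6·0.0416667° lat → SW at lon -67.25°, lat -81.75°.
Cell spans 0.0833333° lon × 0.0416667° lat.
west -67.2500, east -67.1667.

-67.2500, -67.1667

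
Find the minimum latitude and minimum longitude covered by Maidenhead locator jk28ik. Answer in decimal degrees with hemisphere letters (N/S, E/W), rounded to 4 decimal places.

18.4167° N, 4.6667° E

Field J=9, K=10: +9·20° lon, +10·10° lat → SW at lon 0°, lat 10°.
Square 2, 8: +2·2° lon, +8·1° lat → SW at lon 4°, lat 18°.
Subsquare i=8, k=10: +8·0.0833333° lon, +10·0.0416667° lat → SW at lon 4.66667°, lat 18.4167°.
latitude 18.4167° N, longitude 4.6667° E.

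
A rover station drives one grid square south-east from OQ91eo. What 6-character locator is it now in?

OQ91fn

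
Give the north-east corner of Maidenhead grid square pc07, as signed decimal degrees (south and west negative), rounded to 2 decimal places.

-62.00, 122.00

Field P=15, C=2: +15·20° lon, +2·10° lat → SW at lon 120°, lat -70°.
Square 0, 7: +0·2° lon, +7·1° lat → SW at lon 120°, lat -63°.
Cell spans 2° lon × 1° lat. NE corner is SW corner plus one full cell.
latitude -62.00, longitude 122.00.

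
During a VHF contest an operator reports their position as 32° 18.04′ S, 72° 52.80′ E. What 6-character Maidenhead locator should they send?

MF67kq

Offset from 180°W / 90°S: lon 252.8800°, lat 57.6993°.
Field: 252.8800/20 → 12 → M, 57.6993/10 → 5 → F; chars MF.
Square: 12.8800/2 → 6, 7.6993/1 → 7; chars 67.
Subsquare: 0.8800/0.0833333 → 10 → k, 0.6993/0.0416667 → 16 → q; chars kq.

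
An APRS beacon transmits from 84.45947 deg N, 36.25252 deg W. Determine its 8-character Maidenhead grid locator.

HR14ul90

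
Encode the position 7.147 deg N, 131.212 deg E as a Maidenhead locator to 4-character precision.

PJ57

Offset from 180°W / 90°S: lon 311.21°, lat 97.15°.
Field (20°×10°, letters A–R): lon ⌊311.21/20⌋ = 15 → P; lat ⌊97.15/10⌋ = 9 → J.
Square (2°×1°, digits 0–9): lon ⌊11.21/2⌋ = 5; lat ⌊7.15/1⌋ = 7.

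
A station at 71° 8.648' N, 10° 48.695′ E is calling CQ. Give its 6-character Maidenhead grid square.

JQ51jd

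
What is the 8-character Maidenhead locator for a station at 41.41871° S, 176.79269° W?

Add 180° to longitude and 90° to latitude: 3.20731, 48.58129.
Field: lon ⌊3.20731/20⌋ = 0 → A; lat ⌊48.58129/10⌋ = 4 → E.
Square: lon ⌊3.20731/2⌋ = 1; lat ⌊8.58129/1⌋ = 8.
Subsquare: lon ⌊1.20731/0.0833333⌋ = 14 → o; lat ⌊0.58129/0.0416667⌋ = 13 → n.
Extended square: lon ⌊0.04064/0.00833333⌋ = 4; lat ⌊0.03962/0.00416667⌋ = 9.

AE18on49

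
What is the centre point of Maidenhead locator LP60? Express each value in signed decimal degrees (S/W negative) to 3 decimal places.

Field L=11, P=15: +11·20° lon, +15·10° lat → SW at lon 40°, lat 60°.
Square 6, 0: +6·2° lon, +0·1° lat → SW at lon 52°, lat 60°.
Cell spans 2° lon × 1° lat. Centre is SW corner plus half of each.
latitude 60.500, longitude 53.000.

60.500, 53.000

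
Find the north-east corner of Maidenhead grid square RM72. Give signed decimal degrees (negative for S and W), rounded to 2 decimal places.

Field R=17, M=12: +17·20° lon, +12·10° lat → SW at lon 160°, lat 30°.
Square 7, 2: +7·2° lon, +2·1° lat → SW at lon 174°, lat 32°.
Cell spans 2° lon × 1° lat. NE corner is SW corner plus one full cell.
latitude 33.00, longitude 176.00.

33.00, 176.00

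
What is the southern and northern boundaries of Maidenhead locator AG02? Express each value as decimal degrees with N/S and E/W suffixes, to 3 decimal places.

Field A=0, G=6: +0·20° lon, +6·10° lat → SW at lon -180°, lat -30°.
Square 0, 2: +0·2° lon, +2·1° lat → SW at lon -180°, lat -28°.
Cell spans 2° lon × 1° lat.
south 28.000° S, north 27.000° S.

28.000° S, 27.000° S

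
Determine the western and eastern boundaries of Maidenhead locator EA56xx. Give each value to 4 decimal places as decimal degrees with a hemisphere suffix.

88.0833° W, 88.0000° W

Field E=4, A=0: +4·20° lon, +0·10° lat → SW at lon -100°, lat -90°.
Square 5, 6: +5·2° lon, +6·1° lat → SW at lon -90°, lat -84°.
Subsquare x=23, x=23: +23·0.0833333° lon, +23·0.0416667° lat → SW at lon -88.0833°, lat -83.0417°.
Cell spans 0.0833333° lon × 0.0416667° lat.
west 88.0833° W, east 88.0000° W.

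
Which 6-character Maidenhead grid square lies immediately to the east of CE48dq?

Longitude subsquare d = 3; +1 → 4 = e.
The latitude characters are unchanged.

CE48eq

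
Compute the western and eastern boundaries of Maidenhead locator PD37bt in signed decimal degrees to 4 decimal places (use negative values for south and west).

126.0833, 126.1667

Field P=15, D=3: +15·20° lon, +3·10° lat → SW at lon 120°, lat -60°.
Square 3, 7: +3·2° lon, +7·1° lat → SW at lon 126°, lat -53°.
Subsquare b=1, t=19: +1·0.0833333° lon, +19·0.0416667° lat → SW at lon 126.083°, lat -52.2083°.
Cell spans 0.0833333° lon × 0.0416667° lat.
west 126.0833, east 126.1667.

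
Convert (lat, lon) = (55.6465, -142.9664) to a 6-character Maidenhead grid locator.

Offset from 180°W / 90°S: lon 37.0336°, lat 145.6465°.
Field: 37.0336/20 → 1 → B, 145.6465/10 → 14 → O; chars BO.
Square: 17.0336/2 → 8, 5.6465/1 → 5; chars 85.
Subsquare: 1.0336/0.0833333 → 12 → m, 0.6465/0.0416667 → 15 → p; chars mp.

BO85mp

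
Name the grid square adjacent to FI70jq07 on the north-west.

FI70iq98

Longitude extended square 0; −1 → -1, wraps to 9, carry into subsquare.
Longitude subsquare j = 9; −1 → 8 = i.
Latitude extended square 7; +1 → 8.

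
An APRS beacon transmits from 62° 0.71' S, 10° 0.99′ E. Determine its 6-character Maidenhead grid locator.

Offset from 180°W / 90°S: lon 190.0165°, lat 27.9882°.
Field: lon ⌊190.0165/20⌋ = 9 → J; lat ⌊27.9882/10⌋ = 2 → C.
Square: lon ⌊10.0165/2⌋ = 5; lat ⌊7.9882/1⌋ = 7.
Subsquare: lon ⌊0.0165/0.0833333⌋ = 0 → a; lat ⌊0.9882/0.0416667⌋ = 23 → x.

JC57ax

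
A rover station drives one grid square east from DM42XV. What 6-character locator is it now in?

DM52av

Longitude subsquare x = 23; +1 → 24, wraps to 0 = a, carry into square.
Longitude square 4; +1 → 5.
The latitude characters are unchanged.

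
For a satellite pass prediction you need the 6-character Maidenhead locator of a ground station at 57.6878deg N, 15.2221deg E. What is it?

Add 180° to longitude and 90° to latitude: 195.2221, 147.6878.
Field (20°×10°, letters A–R): lon ⌊195.2221/20⌋ = 9 → J; lat ⌊147.6878/10⌋ = 14 → O.
Square (2°×1°, digits 0–9): lon ⌊15.2221/2⌋ = 7; lat ⌊7.6878/1⌋ = 7.
Subsquare (5′×2.5′, letters a–x): lon ⌊1.2221/0.0833333⌋ = 14 → o; lat ⌊0.6878/0.0416667⌋ = 16 → q.

JO77oq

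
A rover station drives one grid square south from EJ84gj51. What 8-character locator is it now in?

EJ84gj50

Latitude extended square 1; −1 → 0.
The longitude characters are unchanged.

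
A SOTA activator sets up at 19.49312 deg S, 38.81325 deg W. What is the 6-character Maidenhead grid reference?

Add 180° to longitude and 90° to latitude: 141.1868, 70.5069.
Field (20°×10°, letters A–R): lon ⌊141.1868/20⌋ = 7 → H; lat ⌊70.5069/10⌋ = 7 → H.
Square (2°×1°, digits 0–9): lon ⌊1.1868/2⌋ = 0; lat ⌊0.5069/1⌋ = 0.
Subsquare (5′×2.5′, letters a–x): lon ⌊1.1868/0.0833333⌋ = 14 → o; lat ⌊0.5069/0.0416667⌋ = 12 → m.

HH00om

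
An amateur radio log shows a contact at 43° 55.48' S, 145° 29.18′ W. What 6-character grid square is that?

Offset from 180°W / 90°S: lon 34.5137°, lat 46.0753°.
Field: 34.5137/20 → 1 → B, 46.0753/10 → 4 → E; chars BE.
Square: 14.5137/2 → 7, 6.0753/1 → 6; chars 76.
Subsquare: 0.5137/0.0833333 → 6 → g, 0.0753/0.0416667 → 1 → b; chars gb.

BE76gb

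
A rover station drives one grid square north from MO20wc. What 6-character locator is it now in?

MO20wd

Latitude subsquare c = 2; +1 → 3 = d.
The longitude characters are unchanged.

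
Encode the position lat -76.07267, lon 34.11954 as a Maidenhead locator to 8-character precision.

KB73bw42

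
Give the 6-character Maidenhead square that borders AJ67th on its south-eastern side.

Longitude subsquare t = 19; +1 → 20 = u.
Latitude subsquare h = 7; −1 → 6 = g.

AJ67ug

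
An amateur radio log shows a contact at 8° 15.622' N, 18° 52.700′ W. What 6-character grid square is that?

IJ08ng

Offset from 180°W / 90°S: lon 161.1217°, lat 98.2604°.
Field: 161.1217/20 → 8 → I, 98.2604/10 → 9 → J; chars IJ.
Square: 1.1217/2 → 0, 8.2604/1 → 8; chars 08.
Subsquare: 1.1217/0.0833333 → 13 → n, 0.2604/0.0416667 → 6 → g; chars ng.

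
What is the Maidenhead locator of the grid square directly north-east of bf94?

Longitude square 9; +1 → 10, wraps to 0, carry into field.
Longitude field B = 1; +1 → 2 = C.
Latitude square 4; +1 → 5.

CF05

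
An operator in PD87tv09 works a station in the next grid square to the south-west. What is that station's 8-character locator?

PD87sv98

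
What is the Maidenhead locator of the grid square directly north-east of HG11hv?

HG11iw

Longitude subsquare h = 7; +1 → 8 = i.
Latitude subsquare v = 21; +1 → 22 = w.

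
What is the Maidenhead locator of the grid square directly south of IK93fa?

Latitude subsquare a = 0; −1 → -1, wraps to 23 = x, carry into square.
Latitude square 3; −1 → 2.
The longitude characters are unchanged.

IK92fx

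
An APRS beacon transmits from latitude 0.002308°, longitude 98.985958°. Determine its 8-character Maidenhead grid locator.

Offset from 180°W / 90°S: lon 278.98596°, lat 90.00231°.
Field (20°×10°, letters A–R): lon ⌊278.98596/20⌋ = 13 → N; lat ⌊90.00231/10⌋ = 9 → J.
Square (2°×1°, digits 0–9): lon ⌊18.98596/2⌋ = 9; lat ⌊0.00231/1⌋ = 0.
Subsquare (5′×2.5′, letters a–x): lon ⌊0.98596/0.0833333⌋ = 11 → l; lat ⌊0.00231/0.0416667⌋ = 0 → a.
Extended square (30″×15″, digits 0–9): lon ⌊0.06929/0.00833333⌋ = 8; lat ⌊0.00231/0.00416667⌋ = 0.

NJ90la80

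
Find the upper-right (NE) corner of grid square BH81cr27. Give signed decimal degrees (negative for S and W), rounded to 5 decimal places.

-18.25833, -143.80833

Field B=1, H=7: +1·20° lon, +7·10° lat → SW at lon -160°, lat -20°.
Square 8, 1: +8·2° lon, +1·1° lat → SW at lon -144°, lat -19°.
Subsquare c=2, r=17: +2·0.0833333° lon, +17·0.0416667° lat → SW at lon -143.833°, lat -18.2917°.
Extended square 2, 7: +2·0.00833333° lon, +7·0.00416667° lat → SW at lon -143.817°, lat -18.2625°.
Cell spans 0.00833333° lon × 0.00416667° lat. NE corner is SW corner plus one full cell.
latitude -18.25833, longitude -143.80833.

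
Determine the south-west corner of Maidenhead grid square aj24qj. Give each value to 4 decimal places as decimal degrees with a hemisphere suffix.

4.3750° N, 174.6667° W

Field A=0, J=9: +0·20° lon, +9·10° lat → SW at lon -180°, lat 0°.
Square 2, 4: +2·2° lon, +4·1° lat → SW at lon -176°, lat 4°.
Subsquare q=16, j=9: +16·0.0833333° lon, +9·0.0416667° lat → SW at lon -174.667°, lat 4.375°.
latitude 4.3750° N, longitude 174.6667° W.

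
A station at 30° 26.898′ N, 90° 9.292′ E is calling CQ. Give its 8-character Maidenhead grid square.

NM50bk87

Shift to the Maidenhead origin (180°W, 90°S): lon 270.15487, lat 120.44830.
Field: lon ⌊270.15487/20⌋ = 13 → N; lat ⌊120.44830/10⌋ = 12 → M.
Square: lon ⌊10.15487/2⌋ = 5; lat ⌊0.44830/1⌋ = 0.
Subsquare: lon ⌊0.15487/0.0833333⌋ = 1 → b; lat ⌊0.44830/0.0416667⌋ = 10 → k.
Extended square: lon ⌊0.07153/0.00833333⌋ = 8; lat ⌊0.03163/0.00416667⌋ = 7.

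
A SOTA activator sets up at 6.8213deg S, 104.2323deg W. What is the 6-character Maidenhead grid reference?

DI73ve

Add 180° to longitude and 90° to latitude: 75.7677, 83.1787.
Field: lon ⌊75.7677/20⌋ = 3 → D; lat ⌊83.1787/10⌋ = 8 → I.
Square: lon ⌊15.7677/2⌋ = 7; lat ⌊3.1787/1⌋ = 3.
Subsquare: lon ⌊1.7677/0.0833333⌋ = 21 → v; lat ⌊0.1787/0.0416667⌋ = 4 → e.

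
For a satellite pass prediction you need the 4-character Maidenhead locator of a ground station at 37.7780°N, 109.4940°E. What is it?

OM47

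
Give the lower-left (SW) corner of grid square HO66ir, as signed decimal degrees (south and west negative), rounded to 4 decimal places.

56.7083, -27.3333

Field H=7, O=14: +7·20° lon, +14·10° lat → SW at lon -40°, lat 50°.
Square 6, 6: +6·2° lon, +6·1° lat → SW at lon -28°, lat 56°.
Subsquare i=8, r=17: +8·0.0833333° lon, +17·0.0416667° lat → SW at lon -27.3333°, lat 56.7083°.
latitude 56.7083, longitude -27.3333.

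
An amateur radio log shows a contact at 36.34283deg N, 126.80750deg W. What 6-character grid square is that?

CM66oi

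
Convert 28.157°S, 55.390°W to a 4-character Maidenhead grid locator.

GG21

Offset from 180°W / 90°S: lon 124.61°, lat 61.84°.
Field (20°×10°, letters A–R): lon ⌊124.61/20⌋ = 6 → G; lat ⌊61.84/10⌋ = 6 → G.
Square (2°×1°, digits 0–9): lon ⌊4.61/2⌋ = 2; lat ⌊1.84/1⌋ = 1.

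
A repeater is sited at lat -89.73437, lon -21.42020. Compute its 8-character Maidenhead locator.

HA90gg93

Add 180° to longitude and 90° to latitude: 158.57980, 0.26563.
Field (20°×10°, letters A–R): lon ⌊158.57980/20⌋ = 7 → H; lat ⌊0.26563/10⌋ = 0 → A.
Square (2°×1°, digits 0–9): lon ⌊18.57980/2⌋ = 9; lat ⌊0.26563/1⌋ = 0.
Subsquare (5′×2.5′, letters a–x): lon ⌊0.57980/0.0833333⌋ = 6 → g; lat ⌊0.26563/0.0416667⌋ = 6 → g.
Extended square (30″×15″, digits 0–9): lon ⌊0.07980/0.00833333⌋ = 9; lat ⌊0.01563/0.00416667⌋ = 3.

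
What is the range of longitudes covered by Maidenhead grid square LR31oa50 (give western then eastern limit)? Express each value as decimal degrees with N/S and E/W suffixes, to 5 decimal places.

47.20833° E, 47.21667° E

Field L=11, R=17: +11·20° lon, +17·10° lat → SW at lon 40°, lat 80°.
Square 3, 1: +3·2° lon, +1·1° lat → SW at lon 46°, lat 81°.
Subsquare o=14, a=0: +14·0.0833333° lon, +0·0.0416667° lat → SW at lon 47.1667°, lat 81°.
Extended square 5, 0: +5·0.00833333° lon, +0·0.00416667° lat → SW at lon 47.2083°, lat 81°.
Cell spans 0.00833333° lon × 0.00416667° lat.
west 47.20833° E, east 47.21667° E.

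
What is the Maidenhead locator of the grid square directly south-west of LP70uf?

LP70te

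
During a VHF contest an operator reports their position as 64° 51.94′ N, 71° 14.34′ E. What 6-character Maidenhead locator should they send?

MP54ou

Add 180° to longitude and 90° to latitude: 251.2390, 154.8657.
Field (20°×10°, letters A–R): lon ⌊251.2390/20⌋ = 12 → M; lat ⌊154.8657/10⌋ = 15 → P.
Square (2°×1°, digits 0–9): lon ⌊11.2390/2⌋ = 5; lat ⌊4.8657/1⌋ = 4.
Subsquare (5′×2.5′, letters a–x): lon ⌊1.2390/0.0833333⌋ = 14 → o; lat ⌊0.8657/0.0416667⌋ = 20 → u.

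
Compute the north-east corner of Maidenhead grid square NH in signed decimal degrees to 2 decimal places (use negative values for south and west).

-10.00, 100.00

Field N=13, H=7: +13·20° lon, +7·10° lat → SW at lon 80°, lat -20°.
Cell spans 20° lon × 10° lat. NE corner is SW corner plus one full cell.
latitude -10.00, longitude 100.00.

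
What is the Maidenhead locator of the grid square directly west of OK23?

Longitude square 2; −1 → 1.
The latitude characters are unchanged.

OK13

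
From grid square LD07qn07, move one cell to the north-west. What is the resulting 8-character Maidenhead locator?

LD07pn98

Longitude extended square 0; −1 → -1, wraps to 9, carry into subsquare.
Longitude subsquare q = 16; −1 → 15 = p.
Latitude extended square 7; +1 → 8.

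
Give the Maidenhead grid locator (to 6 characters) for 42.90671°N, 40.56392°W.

GN92rv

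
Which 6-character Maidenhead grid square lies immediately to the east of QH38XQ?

Longitude subsquare x = 23; +1 → 24, wraps to 0 = a, carry into square.
Longitude square 3; +1 → 4.
The latitude characters are unchanged.

QH48aq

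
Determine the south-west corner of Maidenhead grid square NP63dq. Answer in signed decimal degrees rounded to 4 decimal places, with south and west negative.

Field N=13, P=15: +13·20° lon, +15·10° lat → SW at lon 80°, lat 60°.
Square 6, 3: +6·2° lon, +3·1° lat → SW at lon 92°, lat 63°.
Subsquare d=3, q=16: +3·0.0833333° lon, +16·0.0416667° lat → SW at lon 92.25°, lat 63.6667°.
latitude 63.6667, longitude 92.2500.

63.6667, 92.2500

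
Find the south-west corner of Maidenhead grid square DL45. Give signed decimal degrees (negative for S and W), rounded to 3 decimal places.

Field D=3, L=11: +3·20° lon, +11·10° lat → SW at lon -120°, lat 20°.
Square 4, 5: +4·2° lon, +5·1° lat → SW at lon -112°, lat 25°.
latitude 25.000, longitude -112.000.

25.000, -112.000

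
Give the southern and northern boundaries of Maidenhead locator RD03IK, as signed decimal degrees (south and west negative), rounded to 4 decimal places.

Field R=17, D=3: +17·20° lon, +3·10° lat → SW at lon 160°, lat -60°.
Square 0, 3: +0·2° lon, +3·1° lat → SW at lon 160°, lat -57°.
Subsquare i=8, k=10: +8·0.0833333° lon, +10·0.0416667° lat → SW at lon 160.667°, lat -56.5833°.
Cell spans 0.0833333° lon × 0.0416667° lat.
south -56.5833, north -56.5417.

-56.5833, -56.5417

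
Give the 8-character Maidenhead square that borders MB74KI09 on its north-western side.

Longitude extended square 0; −1 → -1, wraps to 9, carry into subsquare.
Longitude subsquare k = 10; −1 → 9 = j.
Latitude extended square 9; +1 → 10, wraps to 0, carry into subsquare.
Latitude subsquare i = 8; +1 → 9 = j.

MB74jj90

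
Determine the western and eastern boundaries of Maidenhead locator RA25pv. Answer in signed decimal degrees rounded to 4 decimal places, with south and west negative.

165.2500, 165.3333

Field R=17, A=0: +17·20° lon, +0·10° lat → SW at lon 160°, lat -90°.
Square 2, 5: +2·2° lon, +5·1° lat → SW at lon 164°, lat -85°.
Subsquare p=15, v=21: +15·0.0833333° lon, +21·0.0416667° lat → SW at lon 165.25°, lat -84.125°.
Cell spans 0.0833333° lon × 0.0416667° lat.
west 165.2500, east 165.3333.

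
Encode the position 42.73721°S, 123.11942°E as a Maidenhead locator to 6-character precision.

Add 180° to longitude and 90° to latitude: 303.1194, 47.2628.
Field: lon ⌊303.1194/20⌋ = 15 → P; lat ⌊47.2628/10⌋ = 4 → E.
Square: lon ⌊3.1194/2⌋ = 1; lat ⌊7.2628/1⌋ = 7.
Subsquare: lon ⌊1.1194/0.0833333⌋ = 13 → n; lat ⌊0.2628/0.0416667⌋ = 6 → g.

PE17ng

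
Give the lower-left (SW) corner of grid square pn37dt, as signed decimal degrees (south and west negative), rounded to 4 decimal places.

Field P=15, N=13: +15·20° lon, +13·10° lat → SW at lon 120°, lat 40°.
Square 3, 7: +3·2° lon, +7·1° lat → SW at lon 126°, lat 47°.
Subsquare d=3, t=19: +3·0.0833333° lon, +19·0.0416667° lat → SW at lon 126.25°, lat 47.7917°.
latitude 47.7917, longitude 126.2500.

47.7917, 126.2500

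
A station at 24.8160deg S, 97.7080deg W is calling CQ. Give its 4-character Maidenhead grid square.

EG15

Shift to the Maidenhead origin (180°W, 90°S): lon 82.29, lat 65.18.
Field: lon ⌊82.29/20⌋ = 4 → E; lat ⌊65.18/10⌋ = 6 → G.
Square: lon ⌊2.29/2⌋ = 1; lat ⌊5.18/1⌋ = 5.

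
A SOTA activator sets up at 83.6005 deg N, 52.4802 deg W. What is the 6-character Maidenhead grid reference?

Add 180° to longitude and 90° to latitude: 127.5198, 173.6005.
Field: 127.5198/20 → 6 → G, 173.6005/10 → 17 → R; chars GR.
Square: 7.5198/2 → 3, 3.6005/1 → 3; chars 33.
Subsquare: 1.5198/0.0833333 → 18 → s, 0.6005/0.0416667 → 14 → o; chars so.

GR33so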